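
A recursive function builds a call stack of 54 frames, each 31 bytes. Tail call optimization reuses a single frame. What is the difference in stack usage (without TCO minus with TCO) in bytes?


Without TCO: 54 * 31 = 1674 bytes
With TCO: reuse 1 frame = 31 bytes
Savings = 1674 - 31 = 1643

1643


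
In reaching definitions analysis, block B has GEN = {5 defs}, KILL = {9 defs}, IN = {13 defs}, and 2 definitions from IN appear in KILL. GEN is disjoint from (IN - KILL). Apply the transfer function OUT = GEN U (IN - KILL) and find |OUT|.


IN - KILL: 13 - 2 = 11 surviving definitions
OUT = GEN + surviving = 5 + 11 = 16

16


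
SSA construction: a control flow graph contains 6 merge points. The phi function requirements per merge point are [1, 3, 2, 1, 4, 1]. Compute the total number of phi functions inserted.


Total phi functions = sum of phi functions at each join node
= 1 + 3 + 2 + 1 + 4 + 1 = 12

12


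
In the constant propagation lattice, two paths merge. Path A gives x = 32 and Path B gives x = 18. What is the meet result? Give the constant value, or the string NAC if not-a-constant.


Meet operation: if both paths give the same constant, result is that constant; if they differ, result is NAC (not-a-constant).
Path A: 32, Path B: 18 -> differ
Result: not-a-constant -> NAC

NAC


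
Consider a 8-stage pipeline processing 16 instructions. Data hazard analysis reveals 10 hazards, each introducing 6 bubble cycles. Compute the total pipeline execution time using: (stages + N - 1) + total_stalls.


Base cycles = 8 + 16 - 1 = 23
Total stalls = 10 * 6 = 60
Total = 23 + 60 = 83

83


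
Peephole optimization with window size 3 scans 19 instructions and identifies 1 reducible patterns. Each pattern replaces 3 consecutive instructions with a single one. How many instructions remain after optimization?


Each match removes 2 instructions.
Total removed = 1 * 2 = 2
Remaining = 19 - 2 = 17

17


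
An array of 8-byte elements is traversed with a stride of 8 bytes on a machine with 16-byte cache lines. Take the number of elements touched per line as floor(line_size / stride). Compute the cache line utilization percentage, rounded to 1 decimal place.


Elements per cache line = floor(16 / 8) = 2
Bytes used = 2 * 8 = 16
Utilization = 16 / 16 * 100 = 100.0%

100.0


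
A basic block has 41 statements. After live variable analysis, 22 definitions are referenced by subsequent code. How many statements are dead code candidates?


Dead code = total statements - live definitions
= 41 - 22 = 19

19


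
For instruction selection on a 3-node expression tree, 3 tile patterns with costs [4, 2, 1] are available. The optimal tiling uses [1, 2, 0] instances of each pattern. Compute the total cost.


Total cost = sum(count_i * cost_i)
= 1*4 + 2*2 + 0*1
= 8

8


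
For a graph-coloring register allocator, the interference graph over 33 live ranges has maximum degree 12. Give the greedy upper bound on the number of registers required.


Greedy coloring never needs more than (max_degree + 1) colors: when coloring a vertex, at most max_degree neighbors are already colored.
Upper bound = 12 + 1 = 13

13


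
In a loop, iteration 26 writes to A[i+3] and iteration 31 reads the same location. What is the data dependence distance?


Distance = read iteration - write iteration
= 31 - 26 = 5

5


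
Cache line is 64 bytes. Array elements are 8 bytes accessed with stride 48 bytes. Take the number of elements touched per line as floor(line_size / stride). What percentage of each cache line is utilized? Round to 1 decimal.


Elements per cache line = floor(64 / 48) = 1
Bytes used = 1 * 8 = 8
Utilization = 8 / 64 * 100 = 12.5%

12.5


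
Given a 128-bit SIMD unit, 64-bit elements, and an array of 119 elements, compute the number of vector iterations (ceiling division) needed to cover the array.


Width = 128 / 64 = 2 elements per vector op
Iterations = ceil(119 / 2) = 60

60


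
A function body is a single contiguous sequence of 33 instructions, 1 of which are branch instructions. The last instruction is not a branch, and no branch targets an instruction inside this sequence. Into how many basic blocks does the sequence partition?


With no in-sequence branch targets, the leaders are the first instruction plus the instruction after each branch.
Number of basic blocks = branches + 1
= 1 + 1 = 2

2


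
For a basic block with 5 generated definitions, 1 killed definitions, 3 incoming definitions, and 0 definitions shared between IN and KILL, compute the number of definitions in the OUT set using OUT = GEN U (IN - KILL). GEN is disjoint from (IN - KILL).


IN - KILL: 3 - 0 = 3 surviving definitions
OUT = GEN + surviving = 5 + 3 = 8

8


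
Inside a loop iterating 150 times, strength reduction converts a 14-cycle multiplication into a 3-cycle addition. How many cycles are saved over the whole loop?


Per-iteration saving = 14 - 3 = 11
Total saved = 150 * 11 = 1650

1650


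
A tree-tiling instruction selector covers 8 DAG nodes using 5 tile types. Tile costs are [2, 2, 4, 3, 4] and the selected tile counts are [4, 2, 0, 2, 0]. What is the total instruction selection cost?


Total cost = sum(count_i * cost_i)
= 4*2 + 2*2 + 0*4 + 2*3 + 0*4
= 18

18


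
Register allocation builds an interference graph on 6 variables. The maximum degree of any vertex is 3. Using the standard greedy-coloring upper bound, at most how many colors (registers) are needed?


Greedy coloring never needs more than (max_degree + 1) colors: when coloring a vertex, at most max_degree neighbors are already colored.
Upper bound = 3 + 1 = 4

4


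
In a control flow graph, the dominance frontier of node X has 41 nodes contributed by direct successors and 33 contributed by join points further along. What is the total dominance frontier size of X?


DF(X) = direct successor contributions + join point contributions
= 41 + 33 = 74

74


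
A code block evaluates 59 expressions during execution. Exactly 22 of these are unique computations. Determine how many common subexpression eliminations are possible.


CSE count = total expressions - unique expressions
= 59 - 22 = 37

37


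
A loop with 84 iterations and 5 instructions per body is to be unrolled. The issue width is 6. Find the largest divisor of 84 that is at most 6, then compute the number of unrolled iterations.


Largest divisor of 84 <= 6 is 6
New iterations = 84 / 6 = 14

14


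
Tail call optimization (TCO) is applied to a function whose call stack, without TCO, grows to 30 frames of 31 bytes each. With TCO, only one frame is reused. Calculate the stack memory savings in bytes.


Without TCO: 30 * 31 = 930 bytes
With TCO: reuse 1 frame = 31 bytes
Savings = 930 - 31 = 899

899


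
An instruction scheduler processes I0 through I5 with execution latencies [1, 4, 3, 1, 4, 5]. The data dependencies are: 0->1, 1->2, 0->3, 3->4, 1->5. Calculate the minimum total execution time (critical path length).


Compute longest path through dependency graph: dist(Ik) = max over predecessors of dist + latency(Ik).
dist(I0) = latency 1 = 1
dist(I1) = dist(I0) + 4 = 1 + 4 = 5
dist(I2) = dist(I1) + 3 = 5 + 3 = 8
dist(I3) = dist(I0) + 1 = 1 + 1 = 2
dist(I4) = dist(I3) + 4 = 2 + 4 = 6
dist(I5) = dist(I1) + 5 = 5 + 5 = 10
Critical path = max dist = 10

10


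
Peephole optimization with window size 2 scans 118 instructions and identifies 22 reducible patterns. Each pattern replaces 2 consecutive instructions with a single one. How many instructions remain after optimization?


Each match removes 1 instructions.
Total removed = 22 * 1 = 22
Remaining = 118 - 22 = 96

96


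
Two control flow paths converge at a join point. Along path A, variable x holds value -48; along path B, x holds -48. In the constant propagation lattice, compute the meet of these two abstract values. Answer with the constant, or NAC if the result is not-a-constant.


Meet operation: if both paths give the same constant, result is that constant; if they differ, result is NAC (not-a-constant).
Path A: -48, Path B: -48 -> equal
Result: constant -> -48

-48


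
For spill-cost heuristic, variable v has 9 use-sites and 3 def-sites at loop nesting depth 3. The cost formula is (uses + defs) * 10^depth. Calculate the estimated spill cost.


uses + defs = 9 + 3 = 12
10^3 = 1000
Spill cost = 12 * 1000 = 12000

12000


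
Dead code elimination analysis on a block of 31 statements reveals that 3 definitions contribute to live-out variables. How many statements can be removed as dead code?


Dead code = total statements - live definitions
= 31 - 3 = 28

28


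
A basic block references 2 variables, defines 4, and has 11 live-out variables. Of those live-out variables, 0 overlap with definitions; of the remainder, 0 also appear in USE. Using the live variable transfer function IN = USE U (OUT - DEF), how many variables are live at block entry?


OUT - DEF: 11 - 0 = 11
|IN| = |USE| + |OUT - DEF| - |USE ∩ (OUT - DEF)| = 2 + 11 - 0 = 13

13


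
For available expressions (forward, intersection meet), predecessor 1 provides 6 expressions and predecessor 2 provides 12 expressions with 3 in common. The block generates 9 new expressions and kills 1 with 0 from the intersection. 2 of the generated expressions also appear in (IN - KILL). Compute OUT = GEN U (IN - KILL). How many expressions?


IN = intersection of predecessors = 3
IN - KILL = 3 - 0 = 3
|OUT| = |GEN| + |IN - KILL| - |GEN ∩ (IN - KILL)| = 9 + 3 - 2 = 10

10


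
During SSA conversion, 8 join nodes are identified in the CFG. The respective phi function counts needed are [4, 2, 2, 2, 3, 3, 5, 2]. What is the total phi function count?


Total phi functions = sum of phi functions at each join node
= 4 + 2 + 2 + 2 + 3 + 3 + 5 + 2 = 23

23


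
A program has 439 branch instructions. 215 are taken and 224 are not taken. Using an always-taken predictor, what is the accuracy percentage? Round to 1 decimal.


Predictor: always-taken
Correct predictions = 215
Accuracy = 215 / 439 * 100 = 49.0%

49.0


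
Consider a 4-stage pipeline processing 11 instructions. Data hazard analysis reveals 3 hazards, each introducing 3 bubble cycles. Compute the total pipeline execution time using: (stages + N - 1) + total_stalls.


Base cycles = 4 + 11 - 1 = 14
Total stalls = 3 * 3 = 9
Total = 14 + 9 = 23

23


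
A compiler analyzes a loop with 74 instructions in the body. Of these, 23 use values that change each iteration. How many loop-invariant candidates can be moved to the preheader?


Invariant candidates = total - loop-dependent
= 74 - 23 = 51

51


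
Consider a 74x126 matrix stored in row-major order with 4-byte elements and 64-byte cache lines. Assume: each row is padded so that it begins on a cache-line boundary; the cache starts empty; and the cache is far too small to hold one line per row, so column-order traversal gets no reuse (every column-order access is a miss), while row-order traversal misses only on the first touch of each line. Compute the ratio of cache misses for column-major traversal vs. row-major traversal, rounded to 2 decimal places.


Each row occupies 126 * 4 = 504 bytes and starts on a line boundary, so it spans ceil(504 / 64) = 8 cache lines.
Row-major traversal misses (one per line touched): 74 * ceil(126 * 4 / 64) = 592
Column-major traversal misses (no reuse, every access misses): 74 * 126 = 9324
Ratio = 9324 / 592 = 15.75

15.75


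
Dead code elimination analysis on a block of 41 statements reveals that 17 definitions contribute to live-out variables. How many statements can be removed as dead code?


Dead code = total statements - live definitions
= 41 - 17 = 24

24


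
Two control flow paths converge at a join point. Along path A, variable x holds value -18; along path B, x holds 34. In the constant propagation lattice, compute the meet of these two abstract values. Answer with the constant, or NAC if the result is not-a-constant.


Meet operation: if both paths give the same constant, result is that constant; if they differ, result is NAC (not-a-constant).
Path A: -18, Path B: 34 -> differ
Result: not-a-constant -> NAC

NAC


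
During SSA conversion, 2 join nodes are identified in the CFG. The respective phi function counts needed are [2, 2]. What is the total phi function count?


Total phi functions = sum of phi functions at each join node
= 2 + 2 = 4

4


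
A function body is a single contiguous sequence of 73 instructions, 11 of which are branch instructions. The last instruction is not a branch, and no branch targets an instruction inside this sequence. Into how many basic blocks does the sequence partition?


With no in-sequence branch targets, the leaders are the first instruction plus the instruction after each branch.
Number of basic blocks = branches + 1
= 11 + 1 = 12

12


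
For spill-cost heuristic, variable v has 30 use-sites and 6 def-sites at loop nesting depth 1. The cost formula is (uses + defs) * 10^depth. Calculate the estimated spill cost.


uses + defs = 30 + 6 = 36
10^1 = 10
Spill cost = 36 * 10 = 360

360


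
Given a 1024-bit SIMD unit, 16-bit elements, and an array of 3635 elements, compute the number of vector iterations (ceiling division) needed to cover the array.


Width = 1024 / 16 = 64 elements per vector op
Iterations = ceil(3635 / 64) = 57

57


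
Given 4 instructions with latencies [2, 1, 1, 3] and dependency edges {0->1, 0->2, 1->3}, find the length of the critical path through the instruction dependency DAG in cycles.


Compute longest path through dependency graph: dist(Ik) = max over predecessors of dist + latency(Ik).
dist(I0) = latency 2 = 2
dist(I1) = dist(I0) + 1 = 2 + 1 = 3
dist(I2) = dist(I0) + 1 = 2 + 1 = 3
dist(I3) = dist(I1) + 3 = 3 + 3 = 6
Critical path = max dist = 6

6


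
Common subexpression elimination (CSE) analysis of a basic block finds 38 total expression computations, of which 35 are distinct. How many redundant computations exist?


CSE count = total expressions - unique expressions
= 38 - 35 = 3

3


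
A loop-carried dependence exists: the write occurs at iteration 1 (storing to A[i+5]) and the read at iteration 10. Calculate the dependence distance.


Distance = read iteration - write iteration
= 10 - 1 = 9

9


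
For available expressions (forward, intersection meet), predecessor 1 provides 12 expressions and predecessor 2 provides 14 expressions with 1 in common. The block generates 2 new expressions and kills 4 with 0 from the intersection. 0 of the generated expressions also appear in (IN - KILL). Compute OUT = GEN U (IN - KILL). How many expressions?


IN = intersection of predecessors = 1
IN - KILL = 1 - 0 = 1
|OUT| = |GEN| + |IN - KILL| - |GEN ∩ (IN - KILL)| = 2 + 1 - 0 = 3

3


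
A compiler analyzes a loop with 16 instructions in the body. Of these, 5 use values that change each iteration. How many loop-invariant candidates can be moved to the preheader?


Invariant candidates = total - loop-dependent
= 16 - 5 = 11

11


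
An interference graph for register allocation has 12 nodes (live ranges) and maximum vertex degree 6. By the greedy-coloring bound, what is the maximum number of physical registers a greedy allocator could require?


Greedy coloring never needs more than (max_degree + 1) colors: when coloring a vertex, at most max_degree neighbors are already colored.
Upper bound = 6 + 1 = 7

7


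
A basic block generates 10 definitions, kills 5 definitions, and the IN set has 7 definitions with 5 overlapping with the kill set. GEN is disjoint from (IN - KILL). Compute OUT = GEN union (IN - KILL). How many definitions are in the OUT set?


IN - KILL: 7 - 5 = 2 surviving definitions
OUT = GEN + surviving = 10 + 2 = 12

12


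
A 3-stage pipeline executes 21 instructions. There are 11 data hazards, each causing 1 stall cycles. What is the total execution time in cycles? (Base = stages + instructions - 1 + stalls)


Base cycles = 3 + 21 - 1 = 23
Total stalls = 11 * 1 = 11
Total = 23 + 11 = 34

34


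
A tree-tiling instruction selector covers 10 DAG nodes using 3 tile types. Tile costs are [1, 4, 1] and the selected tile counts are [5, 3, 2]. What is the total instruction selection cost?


Total cost = sum(count_i * cost_i)
= 5*1 + 3*4 + 2*1
= 19

19


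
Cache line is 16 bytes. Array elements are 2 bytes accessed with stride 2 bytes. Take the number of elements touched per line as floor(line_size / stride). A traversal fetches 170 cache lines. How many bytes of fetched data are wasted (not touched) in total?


Elements per line = floor(16 / 2) = 8
Bytes used per line = 8 * 2 = 16
Wasted per line = 16 - 16 = 0
Total wasted = 0 * 170 = 0

0


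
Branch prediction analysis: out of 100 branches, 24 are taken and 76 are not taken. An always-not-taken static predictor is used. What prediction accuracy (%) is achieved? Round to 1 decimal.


Predictor: always-not-taken
Correct predictions = 76
Accuracy = 76 / 100 * 100 = 76.0%

76.0


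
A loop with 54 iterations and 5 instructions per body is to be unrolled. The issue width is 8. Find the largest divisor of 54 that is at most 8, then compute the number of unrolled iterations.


Largest divisor of 54 <= 8 is 6
New iterations = 54 / 6 = 9

9


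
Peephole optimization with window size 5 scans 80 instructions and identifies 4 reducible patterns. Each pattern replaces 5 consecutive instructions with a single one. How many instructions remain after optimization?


Each match removes 4 instructions.
Total removed = 4 * 4 = 16
Remaining = 80 - 16 = 64

64


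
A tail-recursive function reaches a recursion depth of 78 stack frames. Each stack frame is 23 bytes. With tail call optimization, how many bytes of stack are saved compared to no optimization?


Without TCO: 78 * 23 = 1794 bytes
With TCO: reuse 1 frame = 23 bytes
Savings = 1794 - 23 = 1771

1771


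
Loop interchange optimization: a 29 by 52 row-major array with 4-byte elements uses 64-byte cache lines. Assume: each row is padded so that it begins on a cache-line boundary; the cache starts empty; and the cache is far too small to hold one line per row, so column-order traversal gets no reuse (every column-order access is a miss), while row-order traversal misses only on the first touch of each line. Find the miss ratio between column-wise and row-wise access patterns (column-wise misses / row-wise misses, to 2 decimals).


Each row occupies 52 * 4 = 208 bytes and starts on a line boundary, so it spans ceil(208 / 64) = 4 cache lines.
Row-major traversal misses (one per line touched): 29 * ceil(52 * 4 / 64) = 116
Column-major traversal misses (no reuse, every access misses): 29 * 52 = 1508
Ratio = 1508 / 116 = 13.0

13.0


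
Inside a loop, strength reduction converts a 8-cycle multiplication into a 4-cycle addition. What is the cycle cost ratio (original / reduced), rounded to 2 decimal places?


Ratio = mult_cost / add_cost = 8 / 4 = 2.0

2.0


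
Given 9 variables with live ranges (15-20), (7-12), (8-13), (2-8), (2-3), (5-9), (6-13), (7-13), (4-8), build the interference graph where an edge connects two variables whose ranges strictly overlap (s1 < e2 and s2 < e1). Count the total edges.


Check all pairs for overlapping intervals.
Two intervals (s1,e1) and (s2,e2) overlap if s1 < e2 and s2 < e1.
v0 (15-20) vs v1..v8: overlaps none -> 0
v1 (7-12) vs v2..v8: overlaps v2, v3, v5, v6, v7, v8 -> 6
v2 (8-13) vs v3..v8: overlaps v5, v6, v7 -> 3
v3 (2-8) vs v4..v8: overlaps v4, v5, v6, v7, v8 -> 5
v4 (2-3) vs v5..v8: overlaps none -> 0
v5 (5-9) vs v6..v8: overlaps v6, v7, v8 -> 3
v6 (6-13) vs v7..v8: overlaps v7, v8 -> 2
v7 (7-13) vs v8: overlaps v8 -> 1
Total overlapping pairs = 0 + 6 + 3 + 5 + 0 + 3 + 2 + 1 = 20

20


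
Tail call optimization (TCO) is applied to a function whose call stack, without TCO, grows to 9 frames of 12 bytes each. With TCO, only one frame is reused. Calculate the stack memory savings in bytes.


Without TCO: 9 * 12 = 108 bytes
With TCO: reuse 1 frame = 12 bytes
Savings = 108 - 12 = 96

96


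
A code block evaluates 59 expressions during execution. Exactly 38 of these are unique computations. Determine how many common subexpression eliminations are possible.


CSE count = total expressions - unique expressions
= 59 - 38 = 21

21


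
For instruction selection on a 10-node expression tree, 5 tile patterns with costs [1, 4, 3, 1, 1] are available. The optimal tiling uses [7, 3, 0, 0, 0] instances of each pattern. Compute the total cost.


Total cost = sum(count_i * cost_i)
= 7*1 + 3*4 + 0*3 + 0*1 + 0*1
= 19

19


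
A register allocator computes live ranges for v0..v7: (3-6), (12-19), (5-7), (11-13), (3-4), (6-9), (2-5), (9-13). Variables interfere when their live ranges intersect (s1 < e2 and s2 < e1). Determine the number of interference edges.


Check all pairs for overlapping intervals.
Two intervals (s1,e1) and (s2,e2) overlap if s1 < e2 and s2 < e1.
v0 (3-6) vs v1..v7: overlaps v2, v4, v6 -> 3
v1 (12-19) vs v2..v7: overlaps v3, v7 -> 2
v2 (5-7) vs v3..v7: overlaps v5 -> 1
v3 (11-13) vs v4..v7: overlaps v7 -> 1
v4 (3-4) vs v5..v7: overlaps v6 -> 1
v5 (6-9) vs v6..v7: overlaps none -> 0
v6 (2-5) vs v7: overlaps none -> 0
Total overlapping pairs = 3 + 2 + 1 + 1 + 1 + 0 + 0 = 8

8


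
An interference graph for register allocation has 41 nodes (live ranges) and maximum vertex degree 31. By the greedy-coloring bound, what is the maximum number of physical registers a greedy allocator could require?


Greedy coloring never needs more than (max_degree + 1) colors: when coloring a vertex, at most max_degree neighbors are already colored.
Upper bound = 31 + 1 = 32

32


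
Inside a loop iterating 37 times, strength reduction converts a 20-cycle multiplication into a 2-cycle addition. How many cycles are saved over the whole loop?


Per-iteration saving = 20 - 2 = 18
Total saved = 37 * 18 = 666

666


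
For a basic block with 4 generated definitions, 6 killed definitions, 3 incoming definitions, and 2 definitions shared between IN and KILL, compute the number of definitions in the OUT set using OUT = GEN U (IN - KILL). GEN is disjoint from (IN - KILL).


IN - KILL: 3 - 2 = 1 surviving definitions
OUT = GEN + surviving = 4 + 1 = 5

5


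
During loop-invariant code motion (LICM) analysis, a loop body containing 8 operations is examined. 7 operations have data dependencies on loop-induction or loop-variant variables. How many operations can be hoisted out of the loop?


Invariant candidates = total - loop-dependent
= 8 - 7 = 1

1


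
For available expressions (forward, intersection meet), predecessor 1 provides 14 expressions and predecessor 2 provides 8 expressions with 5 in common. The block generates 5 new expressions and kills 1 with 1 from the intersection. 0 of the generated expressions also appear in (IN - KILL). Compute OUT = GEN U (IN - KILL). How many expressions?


IN = intersection of predecessors = 5
IN - KILL = 5 - 1 = 4
|OUT| = |GEN| + |IN - KILL| - |GEN ∩ (IN - KILL)| = 5 + 4 - 0 = 9

9


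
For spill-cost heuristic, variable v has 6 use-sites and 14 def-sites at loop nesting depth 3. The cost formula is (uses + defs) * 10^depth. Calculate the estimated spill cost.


uses + defs = 6 + 14 = 20
10^3 = 1000
Spill cost = 20 * 1000 = 20000

20000


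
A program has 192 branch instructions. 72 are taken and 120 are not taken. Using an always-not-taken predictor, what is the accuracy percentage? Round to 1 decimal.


Predictor: always-not-taken
Correct predictions = 120
Accuracy = 120 / 192 * 100 = 62.5%

62.5


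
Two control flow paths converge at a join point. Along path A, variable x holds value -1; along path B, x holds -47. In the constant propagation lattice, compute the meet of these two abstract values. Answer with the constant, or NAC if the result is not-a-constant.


Meet operation: if both paths give the same constant, result is that constant; if they differ, result is NAC (not-a-constant).
Path A: -1, Path B: -47 -> differ
Result: not-a-constant -> NAC

NAC


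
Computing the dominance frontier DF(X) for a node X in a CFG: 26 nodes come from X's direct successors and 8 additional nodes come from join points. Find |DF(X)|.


DF(X) = direct successor contributions + join point contributions
= 26 + 8 = 34

34


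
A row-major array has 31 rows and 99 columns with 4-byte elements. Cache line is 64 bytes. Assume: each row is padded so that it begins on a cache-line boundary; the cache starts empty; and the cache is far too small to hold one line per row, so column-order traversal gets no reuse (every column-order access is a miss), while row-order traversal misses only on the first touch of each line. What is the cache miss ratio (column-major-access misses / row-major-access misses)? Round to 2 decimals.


Each row occupies 99 * 4 = 396 bytes and starts on a line boundary, so it spans ceil(396 / 64) = 7 cache lines.
Row-major traversal misses (one per line touched): 31 * ceil(99 * 4 / 64) = 217
Column-major traversal misses (no reuse, every access misses): 31 * 99 = 3069
Ratio = 3069 / 217 = 14.14

14.14


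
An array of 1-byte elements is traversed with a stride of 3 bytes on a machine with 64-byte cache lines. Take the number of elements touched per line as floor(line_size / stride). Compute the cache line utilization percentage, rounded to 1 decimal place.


Elements per cache line = floor(64 / 3) = 21
Bytes used = 21 * 1 = 21
Utilization = 21 / 64 * 100 = 32.8%

32.8


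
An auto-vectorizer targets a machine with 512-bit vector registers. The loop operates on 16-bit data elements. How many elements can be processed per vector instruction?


Width = SIMD bits / data type bits
= 512 / 16 = 32

32


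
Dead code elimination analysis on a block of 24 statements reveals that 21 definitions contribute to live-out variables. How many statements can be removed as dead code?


Dead code = total statements - live definitions
= 24 - 21 = 3

3


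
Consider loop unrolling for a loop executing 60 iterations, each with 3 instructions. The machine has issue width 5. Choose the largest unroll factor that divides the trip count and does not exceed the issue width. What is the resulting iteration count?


Largest divisor of 60 <= 5 is 5
New iterations = 60 / 5 = 12

12


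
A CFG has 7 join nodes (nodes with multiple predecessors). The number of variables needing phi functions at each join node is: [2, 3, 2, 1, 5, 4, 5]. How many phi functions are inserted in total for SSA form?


Total phi functions = sum of phi functions at each join node
= 2 + 3 + 2 + 1 + 5 + 4 + 5 = 22

22


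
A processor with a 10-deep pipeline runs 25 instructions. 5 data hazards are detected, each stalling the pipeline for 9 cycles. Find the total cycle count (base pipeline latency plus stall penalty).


Base cycles = 10 + 25 - 1 = 34
Total stalls = 5 * 9 = 45
Total = 34 + 45 = 79

79


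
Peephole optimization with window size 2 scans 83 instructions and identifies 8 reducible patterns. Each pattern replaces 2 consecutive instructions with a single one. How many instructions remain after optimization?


Each match removes 1 instructions.
Total removed = 8 * 1 = 8
Remaining = 83 - 8 = 75

75


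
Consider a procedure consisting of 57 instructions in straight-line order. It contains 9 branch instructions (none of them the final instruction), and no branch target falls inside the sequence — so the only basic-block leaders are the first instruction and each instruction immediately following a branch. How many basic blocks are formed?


With no in-sequence branch targets, the leaders are the first instruction plus the instruction after each branch.
Number of basic blocks = branches + 1
= 9 + 1 = 10

10


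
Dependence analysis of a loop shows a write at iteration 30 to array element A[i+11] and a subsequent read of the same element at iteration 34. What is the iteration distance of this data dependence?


Distance = read iteration - write iteration
= 34 - 30 = 4

4


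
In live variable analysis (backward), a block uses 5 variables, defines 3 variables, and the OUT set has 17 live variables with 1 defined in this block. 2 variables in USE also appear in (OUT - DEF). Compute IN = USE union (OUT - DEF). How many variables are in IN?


OUT - DEF: 17 - 1 = 16
|IN| = |USE| + |OUT - DEF| - |USE ∩ (OUT - DEF)| = 5 + 16 - 2 = 19

19


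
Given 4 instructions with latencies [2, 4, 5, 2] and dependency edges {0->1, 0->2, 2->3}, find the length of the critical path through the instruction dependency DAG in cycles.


Compute longest path through dependency graph: dist(Ik) = max over predecessors of dist + latency(Ik).
dist(I0) = latency 2 = 2
dist(I1) = dist(I0) + 4 = 2 + 4 = 6
dist(I2) = dist(I0) + 5 = 2 + 5 = 7
dist(I3) = dist(I2) + 2 = 7 + 2 = 9
Critical path = max dist = 9

9


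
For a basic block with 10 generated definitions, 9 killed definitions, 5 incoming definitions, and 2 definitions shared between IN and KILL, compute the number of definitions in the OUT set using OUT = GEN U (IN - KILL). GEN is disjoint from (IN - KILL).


IN - KILL: 5 - 2 = 3 surviving definitions
OUT = GEN + surviving = 10 + 3 = 13

13


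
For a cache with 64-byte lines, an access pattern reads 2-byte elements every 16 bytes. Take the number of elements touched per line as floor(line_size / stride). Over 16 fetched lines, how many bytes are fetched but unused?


Elements per line = floor(64 / 16) = 4
Bytes used per line = 4 * 2 = 8
Wasted per line = 64 - 8 = 56
Total wasted = 56 * 16 = 896

896


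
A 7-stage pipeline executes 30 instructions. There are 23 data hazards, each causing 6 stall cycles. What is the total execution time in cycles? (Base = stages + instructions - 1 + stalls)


Base cycles = 7 + 30 - 1 = 36
Total stalls = 23 * 6 = 138
Total = 36 + 138 = 174

174


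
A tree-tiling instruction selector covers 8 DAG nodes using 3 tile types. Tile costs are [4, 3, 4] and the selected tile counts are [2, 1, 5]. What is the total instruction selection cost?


Total cost = sum(count_i * cost_i)
= 2*4 + 1*3 + 5*4
= 31

31


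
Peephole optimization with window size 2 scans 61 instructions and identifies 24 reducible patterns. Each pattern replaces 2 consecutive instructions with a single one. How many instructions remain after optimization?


Each match removes 1 instructions.
Total removed = 24 * 1 = 24
Remaining = 61 - 24 = 37

37


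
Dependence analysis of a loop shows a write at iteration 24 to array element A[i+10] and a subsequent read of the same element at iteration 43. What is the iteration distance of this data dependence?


Distance = read iteration - write iteration
= 43 - 24 = 19

19


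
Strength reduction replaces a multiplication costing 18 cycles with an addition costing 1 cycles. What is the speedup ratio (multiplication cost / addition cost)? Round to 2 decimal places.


Ratio = mult_cost / add_cost = 18 / 1 = 18.0

18.0


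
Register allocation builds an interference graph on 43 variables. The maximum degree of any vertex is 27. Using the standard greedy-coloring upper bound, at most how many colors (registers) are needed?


Greedy coloring never needs more than (max_degree + 1) colors: when coloring a vertex, at most max_degree neighbors are already colored.
Upper bound = 27 + 1 = 28

28


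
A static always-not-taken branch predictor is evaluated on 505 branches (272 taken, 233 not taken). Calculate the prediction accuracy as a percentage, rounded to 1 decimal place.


Predictor: always-not-taken
Correct predictions = 233
Accuracy = 233 / 505 * 100 = 46.1%

46.1


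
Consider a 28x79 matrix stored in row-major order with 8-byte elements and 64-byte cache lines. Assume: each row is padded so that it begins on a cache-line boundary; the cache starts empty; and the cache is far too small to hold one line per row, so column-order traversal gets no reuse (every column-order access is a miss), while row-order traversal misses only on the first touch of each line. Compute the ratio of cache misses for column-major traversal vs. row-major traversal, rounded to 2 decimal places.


Each row occupies 79 * 8 = 632 bytes and starts on a line boundary, so it spans ceil(632 / 64) = 10 cache lines.
Row-major traversal misses (one per line touched): 28 * ceil(79 * 8 / 64) = 280
Column-major traversal misses (no reuse, every access misses): 28 * 79 = 2212
Ratio = 2212 / 280 = 7.9

7.9


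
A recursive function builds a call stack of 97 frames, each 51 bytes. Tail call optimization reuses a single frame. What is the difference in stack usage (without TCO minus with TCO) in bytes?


Without TCO: 97 * 51 = 4947 bytes
With TCO: reuse 1 frame = 51 bytes
Savings = 4947 - 51 = 4896

4896


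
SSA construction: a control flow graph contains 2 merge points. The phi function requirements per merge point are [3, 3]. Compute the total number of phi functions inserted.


Total phi functions = sum of phi functions at each join node
= 3 + 3 = 6

6


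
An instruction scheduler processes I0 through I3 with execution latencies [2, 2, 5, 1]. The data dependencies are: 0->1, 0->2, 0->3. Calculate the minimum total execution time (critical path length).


Compute longest path through dependency graph: dist(Ik) = max over predecessors of dist + latency(Ik).
dist(I0) = latency 2 = 2
dist(I1) = dist(I0) + 2 = 2 + 2 = 4
dist(I2) = dist(I0) + 5 = 2 + 5 = 7
dist(I3) = dist(I0) + 1 = 2 + 1 = 3
Critical path = max dist = 7

7


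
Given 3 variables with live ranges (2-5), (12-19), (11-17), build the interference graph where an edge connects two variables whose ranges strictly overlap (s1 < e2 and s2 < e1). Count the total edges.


Check all pairs for overlapping intervals.
Two intervals (s1,e1) and (s2,e2) overlap if s1 < e2 and s2 < e1.
v0 (2-5) vs v1..v2: overlaps none -> 0
v1 (12-19) vs v2: overlaps v2 -> 1
Total overlapping pairs = 0 + 1 = 1

1


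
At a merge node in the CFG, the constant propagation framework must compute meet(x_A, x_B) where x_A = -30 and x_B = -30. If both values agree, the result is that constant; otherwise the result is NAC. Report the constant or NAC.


Meet operation: if both paths give the same constant, result is that constant; if they differ, result is NAC (not-a-constant).
Path A: -30, Path B: -30 -> equal
Result: constant -> -30

-30


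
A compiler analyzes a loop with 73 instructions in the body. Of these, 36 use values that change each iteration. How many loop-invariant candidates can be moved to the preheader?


Invariant candidates = total - loop-dependent
= 73 - 36 = 37

37


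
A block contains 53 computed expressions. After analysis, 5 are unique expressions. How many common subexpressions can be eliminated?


CSE count = total expressions - unique expressions
= 53 - 5 = 48

48


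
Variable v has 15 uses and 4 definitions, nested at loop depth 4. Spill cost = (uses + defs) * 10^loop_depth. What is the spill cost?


uses + defs = 15 + 4 = 19
10^4 = 10000
Spill cost = 19 * 10000 = 190000

190000


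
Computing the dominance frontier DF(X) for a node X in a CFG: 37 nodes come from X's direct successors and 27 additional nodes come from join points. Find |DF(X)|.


DF(X) = direct successor contributions + join point contributions
= 37 + 27 = 64

64


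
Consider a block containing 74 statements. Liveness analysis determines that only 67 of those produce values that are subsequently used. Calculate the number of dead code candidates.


Dead code = total statements - live definitions
= 74 - 67 = 7

7


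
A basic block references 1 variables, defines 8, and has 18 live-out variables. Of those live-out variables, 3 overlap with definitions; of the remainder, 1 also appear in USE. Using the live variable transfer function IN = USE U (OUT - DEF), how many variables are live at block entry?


OUT - DEF: 18 - 3 = 15
|IN| = |USE| + |OUT - DEF| - |USE ∩ (OUT - DEF)| = 1 + 15 - 1 = 15

15


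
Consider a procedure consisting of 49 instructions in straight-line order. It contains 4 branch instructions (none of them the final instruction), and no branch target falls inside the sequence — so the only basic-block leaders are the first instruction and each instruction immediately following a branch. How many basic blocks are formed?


With no in-sequence branch targets, the leaders are the first instruction plus the instruction after each branch.
Number of basic blocks = branches + 1
= 4 + 1 = 5

5


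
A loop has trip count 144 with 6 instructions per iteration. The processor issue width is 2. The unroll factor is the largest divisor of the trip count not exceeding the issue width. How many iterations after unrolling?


Largest divisor of 144 <= 2 is 2
New iterations = 144 / 2 = 72

72


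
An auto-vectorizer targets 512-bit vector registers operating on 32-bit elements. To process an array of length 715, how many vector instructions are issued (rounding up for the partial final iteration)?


Width = 512 / 32 = 16 elements per vector op
Iterations = ceil(715 / 16) = 45

45


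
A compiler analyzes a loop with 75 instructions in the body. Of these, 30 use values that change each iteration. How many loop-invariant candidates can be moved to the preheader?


Invariant candidates = total - loop-dependent
= 75 - 30 = 45

45


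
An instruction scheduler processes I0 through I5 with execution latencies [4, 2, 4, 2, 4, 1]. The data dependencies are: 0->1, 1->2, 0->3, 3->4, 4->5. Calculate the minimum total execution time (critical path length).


Compute longest path through dependency graph: dist(Ik) = max over predecessors of dist + latency(Ik).
dist(I0) = latency 4 = 4
dist(I1) = dist(I0) + 2 = 4 + 2 = 6
dist(I2) = dist(I1) + 4 = 6 + 4 = 10
dist(I3) = dist(I0) + 2 = 4 + 2 = 6
dist(I4) = dist(I3) + 4 = 6 + 4 = 10
dist(I5) = dist(I4) + 1 = 10 + 1 = 11
Critical path = max dist = 11

11


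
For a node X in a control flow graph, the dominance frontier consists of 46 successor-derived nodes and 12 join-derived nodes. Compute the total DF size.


DF(X) = direct successor contributions + join point contributions
= 46 + 12 = 58

58


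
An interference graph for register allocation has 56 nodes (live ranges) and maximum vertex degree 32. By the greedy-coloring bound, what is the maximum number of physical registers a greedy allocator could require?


Greedy coloring never needs more than (max_degree + 1) colors: when coloring a vertex, at most max_degree neighbors are already colored.
Upper bound = 32 + 1 = 33

33


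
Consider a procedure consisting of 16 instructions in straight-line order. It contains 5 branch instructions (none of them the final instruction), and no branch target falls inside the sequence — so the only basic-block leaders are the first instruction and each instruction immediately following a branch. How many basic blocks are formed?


With no in-sequence branch targets, the leaders are the first instruction plus the instruction after each branch.
Number of basic blocks = branches + 1
= 5 + 1 = 6

6


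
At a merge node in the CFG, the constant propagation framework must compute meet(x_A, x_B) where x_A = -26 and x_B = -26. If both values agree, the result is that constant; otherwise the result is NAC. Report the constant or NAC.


Meet operation: if both paths give the same constant, result is that constant; if they differ, result is NAC (not-a-constant).
Path A: -26, Path B: -26 -> equal
Result: constant -> -26

-26


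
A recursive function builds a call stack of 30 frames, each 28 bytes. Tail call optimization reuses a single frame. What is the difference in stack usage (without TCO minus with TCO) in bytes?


Without TCO: 30 * 28 = 840 bytes
With TCO: reuse 1 frame = 28 bytes
Savings = 840 - 28 = 812

812


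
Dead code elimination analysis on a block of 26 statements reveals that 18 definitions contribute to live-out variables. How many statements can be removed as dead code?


Dead code = total statements - live definitions
= 26 - 18 = 8

8
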